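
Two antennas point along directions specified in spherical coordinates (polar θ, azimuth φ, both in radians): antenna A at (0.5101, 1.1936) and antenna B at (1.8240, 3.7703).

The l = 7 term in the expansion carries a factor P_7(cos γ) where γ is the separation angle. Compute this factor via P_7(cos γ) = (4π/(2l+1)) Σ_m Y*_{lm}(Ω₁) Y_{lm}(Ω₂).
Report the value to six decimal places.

-0.313745

Summing Y*_{l m}(θ₁,φ₁)·Y_{l m}(θ₂,φ₂) over m ∈ [−7, 7]; prefactor 4π/(2·7+1) = 0.837758:
  m=-7: (-0.001590+0.002901i) × (+0.122129-0.379386i) = +0.000907+0.000957i  (running Σ = +0.000907+0.000957i)
  m=-6: (+0.014123+0.017029i) × (+0.311651-0.227541i) = +0.008276+0.002094i  (running Σ = +0.009183+0.003051i)
  m=-5: (+0.086168-0.028095i) × (-0.057479+0.000112i) = -0.004950+0.001625i  (running Σ = +0.004233+0.004676i)
  m=-4: (+0.015566-0.250702i) × (-0.285680-0.206880i) = -0.056312+0.068400i  (running Σ = -0.052079+0.073076i)
  m=-3: (-0.415867-0.195380i) × (-0.018013-0.055219i) = -0.003298+0.026483i  (running Σ = -0.055377+0.099559i)
  m=-2: (-0.336082+0.315861i) × (-0.098072+0.302635i) = -0.062631-0.132687i  (running Σ = -0.118007-0.033129i)
  m=-1: (+0.002426+0.006124i) × (-0.081444+0.059221i) = -0.000560-0.000355i  (running Σ = -0.118567-0.033484i)
  m=0: (-0.449758-0.000000i) × (+0.305433+0.000000i) = -0.137371-0.000000i  (running Σ = -0.255938-0.033484i)
  m=1: (-0.002426+0.006124i) × (+0.081444+0.059221i) = -0.000560+0.000355i  (running Σ = -0.256498-0.033129i)
  m=2: (-0.336082-0.315861i) × (-0.098072-0.302635i) = -0.062631+0.132687i  (running Σ = -0.319129+0.099559i)
  m=3: (+0.415867-0.195380i) × (+0.018013-0.055219i) = -0.003298-0.026483i  (running Σ = -0.322427+0.073076i)
  m=4: (+0.015566+0.250702i) × (-0.285680+0.206880i) = -0.056312-0.068400i  (running Σ = -0.378739+0.004676i)
  m=5: (-0.086168-0.028095i) × (+0.057479+0.000112i) = -0.004950-0.001625i  (running Σ = -0.383688+0.003051i)
  m=6: (+0.014123-0.017029i) × (+0.311651+0.227541i) = +0.008276-0.002094i  (running Σ = -0.375412+0.000957i)
  m=7: (+0.001590+0.002901i) × (-0.122129-0.379386i) = +0.000907-0.000957i  (running Σ = -0.374506-0.000000i)
Total Σ_m = -0.374506-0.000000i. Multiply by 0.837758: -0.313745-0.000000i. P_7(cos γ) = -0.313745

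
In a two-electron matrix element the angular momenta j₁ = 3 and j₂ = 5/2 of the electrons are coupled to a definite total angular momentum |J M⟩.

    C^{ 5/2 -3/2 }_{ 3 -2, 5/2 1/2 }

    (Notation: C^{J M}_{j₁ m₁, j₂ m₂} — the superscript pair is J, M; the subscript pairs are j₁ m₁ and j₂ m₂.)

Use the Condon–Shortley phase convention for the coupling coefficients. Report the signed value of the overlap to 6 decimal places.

√[6·3!3!2!/9! · 1!5!3!2!1!4!] = √(288/7)
  +(−1)^2/∏(2,1,3,1,0,1)! = 1/12  (running 1/12)
  +(−1)^3/∏(3,0,2,0,1,2)! = -1/24  (running 1/24)
⟨..|..⟩ = √(288/7)·(1/24) = +0.267261

+0.267261  (= +√(1/14))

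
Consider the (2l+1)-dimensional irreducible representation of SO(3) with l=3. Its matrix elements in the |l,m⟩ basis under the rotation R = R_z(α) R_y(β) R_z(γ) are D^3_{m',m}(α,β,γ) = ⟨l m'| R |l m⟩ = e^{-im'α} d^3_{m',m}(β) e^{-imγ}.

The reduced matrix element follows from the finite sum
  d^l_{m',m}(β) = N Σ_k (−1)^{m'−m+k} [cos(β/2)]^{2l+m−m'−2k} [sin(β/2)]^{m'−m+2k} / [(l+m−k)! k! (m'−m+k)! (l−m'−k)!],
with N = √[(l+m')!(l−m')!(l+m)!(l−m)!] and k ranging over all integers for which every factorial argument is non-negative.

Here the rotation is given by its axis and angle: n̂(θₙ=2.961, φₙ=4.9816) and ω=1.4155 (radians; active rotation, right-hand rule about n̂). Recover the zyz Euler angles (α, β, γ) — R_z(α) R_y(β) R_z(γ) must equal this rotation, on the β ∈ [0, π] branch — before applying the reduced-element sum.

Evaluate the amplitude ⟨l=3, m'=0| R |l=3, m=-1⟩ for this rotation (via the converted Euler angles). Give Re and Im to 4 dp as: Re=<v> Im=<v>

Re=0.2122 Im=-0.3089

Axis–angle → zyz. n̂ = (sinθₙcosφₙ, sinθₙsinφₙ, cosθₙ) = (+0.047772, -0.173143, -0.983737), ω = 1.4155.
R = I cosω + sinω [n̂]ₓ + (1−cosω) n̂n̂ᵀ gives
  R = [+0.156602, +0.964907, -0.210786; -0.978891, +0.180015, +0.096786; +0.131333, +0.191179, +0.972729]
β = atan2(√(R₁₃²+R₂₃²), R₃₃) = 0.234076; α = atan2(R₂₃, R₁₃) mod 2π = 2.711143; γ = atan2(R₃₂, −R₃₁) mod 2π = 2.172720
D^3_{0,-1}(2.7111,0.2341,2.1727) = e^{-i·0·2.7111}·d^3_{0,-1}(0.2341)·e^{-i·-1·2.1727}. Compute d first:
c=cos(0.234076/2)=0.993159, s=sin(0.234076/2)=0.116771; N=√[6·6·2·24]=41.569219
k∈{0,1,2} keeps every argument non-negative
  k=0: (−1)^1·41.5692/(12)·0.9932^5·0.1168^1 = -0.390858
  k=1: (−1)^2·41.5692/(4)·0.9932^3·0.1168^3 = +0.016210
  k=2: (−1)^3·41.5692/(12)·0.9932^1·0.1168^5 = -0.000075
d^3_{0,-1}(0.2341) = -0.390858 +0.016210 -0.000075 = -0.374723
Attach z-rotation phases: D = e^{-i(0)(2.7111)}·(-0.374723)·e^{-i(-1)(2.1727)} = +0.212179-0.308864i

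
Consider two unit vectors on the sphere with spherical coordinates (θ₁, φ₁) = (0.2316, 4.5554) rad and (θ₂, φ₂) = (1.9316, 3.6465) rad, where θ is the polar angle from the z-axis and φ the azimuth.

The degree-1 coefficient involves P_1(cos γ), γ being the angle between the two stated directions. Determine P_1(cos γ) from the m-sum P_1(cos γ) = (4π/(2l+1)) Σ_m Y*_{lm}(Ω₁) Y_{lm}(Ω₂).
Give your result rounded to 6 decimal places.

-0.211609

Summing Y*_{l m}(θ₁,φ₁)·Y_{l m}(θ₂,φ₂) over m ∈ [−1, 1]; prefactor 4π/(2·1+1) = 4.188790:
  m=-1: (-0.012399, -0.078328) × (-0.282914, 0.156364) = (0.015755, 0.020221)  (running Σ = (0.015755, 0.020221))
  m=0: (0.475557, -0.000000) × (-0.172490, 0.000000) = (-0.082029, 0.000000)  (running Σ = (-0.066273, 0.020221))
  m=1: (0.012399, -0.078328) × (0.282914, 0.156364) = (0.015755, -0.020221)  (running Σ = (-0.050518, 0.000000))
Total Σ_m = (-0.050518, 0.000000). Multiply by 4.188790: (-0.211609, 0.000000). P_1(cos γ) = -0.211609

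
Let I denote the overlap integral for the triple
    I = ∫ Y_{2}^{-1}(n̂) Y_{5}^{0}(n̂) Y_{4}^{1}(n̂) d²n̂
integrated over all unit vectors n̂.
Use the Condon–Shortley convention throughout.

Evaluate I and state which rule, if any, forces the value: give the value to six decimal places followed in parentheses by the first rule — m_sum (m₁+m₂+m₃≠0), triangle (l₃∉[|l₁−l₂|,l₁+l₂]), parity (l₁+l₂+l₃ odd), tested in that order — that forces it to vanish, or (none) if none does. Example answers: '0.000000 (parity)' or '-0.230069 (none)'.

Σlᵢ=11 odd — θ-integrand is odd under cosθ→−cosθ; I=0

0.000000 (parity)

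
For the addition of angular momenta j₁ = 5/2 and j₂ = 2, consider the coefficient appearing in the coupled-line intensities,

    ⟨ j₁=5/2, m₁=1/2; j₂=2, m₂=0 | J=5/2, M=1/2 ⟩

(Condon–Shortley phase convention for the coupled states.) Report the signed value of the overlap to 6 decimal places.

√[6·2!3!2!/8! · 3!2!2!2!3!2!] = √(72/35)
  +(−1)^0/∏(0,2,2,2,1,0)! = 1/8  (running 1/8)
  +(−1)^1/∏(1,1,1,1,2,1)! = -1/2  (running -3/8)
  +(−1)^2/∏(2,0,0,0,3,2)! = 1/24  (running -1/3)
⟨..|..⟩ = √(72/35)·(-1/3) = -0.478091

-0.478091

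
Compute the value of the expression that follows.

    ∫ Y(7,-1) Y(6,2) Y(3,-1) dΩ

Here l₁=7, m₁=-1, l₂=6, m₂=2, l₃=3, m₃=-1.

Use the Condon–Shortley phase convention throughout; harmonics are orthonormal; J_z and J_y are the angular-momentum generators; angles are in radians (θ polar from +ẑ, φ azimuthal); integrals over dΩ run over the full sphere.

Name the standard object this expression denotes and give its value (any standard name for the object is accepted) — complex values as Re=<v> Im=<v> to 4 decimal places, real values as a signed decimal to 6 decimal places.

This is a Gaunt coefficient — the integral of a triple product of spherical harmonics over the sphere.
Checks pass: Σm=0; 16 even; l₃=3∈[1,13].
(2·7+1)(2·6+1)(2·3+1) = 1365
Δ: 10! 4! 2! / 17! → 1/2042040
sum: t=4:+1/207360 t=5:−1/57600 t=6:+1/207360 = -1/129600
3j²(7 6 3; 0 0 0) = Δ·Π!·Σ² = 168/12155  (sign +1)
sum: t=6:+1/138240 t=7:−1/181440 t=8:+1/3870720 = 23/11612160
3j²(7 6 3; -1 2 -1) = Δ·Π!·Σ² = 529/204204  (sign +1)
combine: 4πI² = 1365·168/12155·529/204204 = 22218/454597
take √, sign +1: I = 0.06236404

Gaunt coefficient, +0.062364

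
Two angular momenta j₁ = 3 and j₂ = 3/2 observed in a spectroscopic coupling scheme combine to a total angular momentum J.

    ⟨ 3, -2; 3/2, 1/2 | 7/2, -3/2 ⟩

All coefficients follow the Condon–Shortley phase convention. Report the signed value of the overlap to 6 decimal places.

j₁+j₂−J=1  J+j₁−j₂=5  J−j₁+j₂=2  j₁+j₂+J+1=9
(j₁±m₁, j₂±m₂, J±M) = (1,5,2,1,2,5)
P² = 6400/21
sum k=0..1:
  [0] +1/240 = 1/240
  [1] −1/24 = -1/24
S = -3/80
C² = P²·S² = 3/7 ; C = -0.654654

−√(3/7) = -0.654654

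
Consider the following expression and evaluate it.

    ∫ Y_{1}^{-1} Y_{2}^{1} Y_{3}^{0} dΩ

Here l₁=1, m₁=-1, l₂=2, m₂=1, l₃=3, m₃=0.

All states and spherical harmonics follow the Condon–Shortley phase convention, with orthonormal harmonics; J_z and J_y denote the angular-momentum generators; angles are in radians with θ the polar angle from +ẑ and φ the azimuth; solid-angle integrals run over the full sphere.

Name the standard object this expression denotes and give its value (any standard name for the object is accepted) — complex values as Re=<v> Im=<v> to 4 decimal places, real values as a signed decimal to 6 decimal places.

Gaunt coefficient, +0.143048

This is a Gaunt coefficient — the integral of a triple product of spherical harmonics over the sphere.
Checks pass: Σm=0; 6 even; l₃=3∈[1,3].
(2·1+1)(2·2+1)(2·3+1) = 105
Δ: 0! 2! 4! / 7! → 1/105
sum: t=0:+1/4 = 1/4
3j²(1 2 3; 0 0 0) = Δ·Π!·Σ² = 3/35  (sign -1)
sum: t=0:+1/12 = 1/12
3j²(1 2 3; -1 1 0) = Δ·Π!·Σ² = 1/35  (sign -1)
combine: 4πI² = 105·3/35·1/35 = 9/35
take √, sign +1: I = 0.14304817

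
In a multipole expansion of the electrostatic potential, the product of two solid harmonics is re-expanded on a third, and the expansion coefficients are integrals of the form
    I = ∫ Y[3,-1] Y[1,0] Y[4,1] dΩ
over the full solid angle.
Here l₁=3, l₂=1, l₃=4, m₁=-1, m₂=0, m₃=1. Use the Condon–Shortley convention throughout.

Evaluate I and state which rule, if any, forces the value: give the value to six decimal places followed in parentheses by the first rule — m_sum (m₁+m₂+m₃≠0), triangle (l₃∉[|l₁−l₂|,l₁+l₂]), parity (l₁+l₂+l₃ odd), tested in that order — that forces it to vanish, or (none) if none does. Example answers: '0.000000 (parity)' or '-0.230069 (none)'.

-0.238414 (none)

Rules hold: Σm=0, L=8 even, 2≤4≤4.
N = 7·3·9 = 189
Δ = 0!·6!·2!/9! = 1/252
Racah Σ t=0..0: t=0:+1/36 = 1/36
⇒ 3j(3 1 4; 0 0 0)² = 4/63, sgn +1
Racah Σ t=0..0: t=0:+1/48 = 1/48
⇒ 3j(3 1 4; -1 0 1)² = 5/84, sgn -1
4πI² = N·(3j₀)²·(3jₘ)² = 5/7
I = -1·√(0.714286/4π) = -0.23841361
No selection rule forces the value: the integral is nonzero (none).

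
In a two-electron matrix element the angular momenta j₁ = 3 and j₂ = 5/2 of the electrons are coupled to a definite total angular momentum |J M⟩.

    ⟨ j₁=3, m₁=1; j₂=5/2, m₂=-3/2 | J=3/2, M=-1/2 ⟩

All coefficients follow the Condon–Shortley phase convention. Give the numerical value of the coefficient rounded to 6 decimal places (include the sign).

√[4·4!2!1!/8! · 4!2!1!4!1!2!] = √(384/35)
  +(−1)^0/∏(0,4,2,1,0,0)! = 1/48  (running 1/48)
  +(−1)^1/∏(1,3,1,0,1,1)! = -1/6  (running -7/48)
⟨..|..⟩ = √(384/35)·(-7/48) = -0.483046

−√(7/30) = -0.483046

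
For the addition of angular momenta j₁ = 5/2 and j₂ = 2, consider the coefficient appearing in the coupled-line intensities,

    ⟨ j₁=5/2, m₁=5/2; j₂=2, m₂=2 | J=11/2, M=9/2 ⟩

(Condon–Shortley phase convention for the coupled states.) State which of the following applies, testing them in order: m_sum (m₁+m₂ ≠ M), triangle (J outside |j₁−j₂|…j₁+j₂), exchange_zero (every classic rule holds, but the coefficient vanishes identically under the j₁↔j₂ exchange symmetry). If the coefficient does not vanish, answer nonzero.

m-sum: m₁+m₂ = 5/2+2 = 9/2, M = 9/2  ✓
triangle: need |j₁−j₂| ≤ J ≤ j₁+j₂, i.e. J ∈ [1/2, 9/2]; J = 11/2 is outside ✗ ⇒ coefficient is 0

triangle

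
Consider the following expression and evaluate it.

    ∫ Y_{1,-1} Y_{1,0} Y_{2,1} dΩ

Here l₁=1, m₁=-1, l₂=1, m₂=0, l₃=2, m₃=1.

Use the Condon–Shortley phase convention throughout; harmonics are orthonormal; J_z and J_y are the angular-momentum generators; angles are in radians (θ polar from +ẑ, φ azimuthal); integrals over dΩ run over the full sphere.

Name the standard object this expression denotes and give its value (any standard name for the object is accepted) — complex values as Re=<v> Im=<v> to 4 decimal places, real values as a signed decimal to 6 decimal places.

This is a Gaunt coefficient — the integral of a triple product of spherical harmonics over the sphere.
Rules hold: Σm=0, L=4 even, 0≤2≤2.
N = 3·3·5 = 45
Δ = 0!·2!·2!/5! = 1/30
Racah Σ t=0..0: t=0:+1/1 = 1/1
⇒ 3j(1 1 2; 0 0 0)² = 2/15, sgn +1
Racah Σ t=0..0: t=0:+1/2 = 1/2
⇒ 3j(1 1 2; -1 0 1)² = 1/10, sgn -1
4πI² = N·(3j₀)²·(3jₘ)² = 3/5
I = -1·√(0.6/4π) = -0.21850969

Gaunt coefficient, -0.218510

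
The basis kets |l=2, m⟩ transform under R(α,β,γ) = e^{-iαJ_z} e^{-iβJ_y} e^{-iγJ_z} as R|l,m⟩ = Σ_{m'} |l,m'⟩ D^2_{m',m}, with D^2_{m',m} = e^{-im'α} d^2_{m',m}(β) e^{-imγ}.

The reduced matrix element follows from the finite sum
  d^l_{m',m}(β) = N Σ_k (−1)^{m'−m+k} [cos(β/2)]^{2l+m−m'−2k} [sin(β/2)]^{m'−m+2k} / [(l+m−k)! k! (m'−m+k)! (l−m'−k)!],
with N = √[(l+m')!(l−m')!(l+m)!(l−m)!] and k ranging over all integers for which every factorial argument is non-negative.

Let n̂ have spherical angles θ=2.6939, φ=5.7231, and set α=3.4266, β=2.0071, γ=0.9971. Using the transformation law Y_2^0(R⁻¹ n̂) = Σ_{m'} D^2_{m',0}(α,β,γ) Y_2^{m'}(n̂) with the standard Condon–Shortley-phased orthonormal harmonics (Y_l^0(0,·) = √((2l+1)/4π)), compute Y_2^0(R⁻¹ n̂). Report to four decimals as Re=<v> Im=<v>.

Need the full column D^2_{m',0} for m'=−2..2 at α=3.4266, β=2.0071, γ=0.9971.
cos(β/2)=0.537312, sin(β/2)=0.843384
d^2_{-2,0}: single k=2 term ⇒ +0.503012;  D = +0.423483+0.271448i
d^2_{-1,0}: k∈[1..2] ⇒ +0.320464 -0.789546 = -0.469082;  D = +0.450159+0.131889i
d^2_{0,0}: k∈[0..2] ⇒ +0.083350 -0.821416 +0.505942 = -0.232124;  D = -0.232124+0.000000i
d^2_{1,0}: k∈[0..1] ⇒ -0.320464 +0.789546 = +0.469082;  D = -0.450159+0.131889i
d^2_{2,0}: single k=0 term ⇒ +0.503012;  D = +0.423483-0.271448i
Y_2^{m'}(θ=2.6939,φ=5.7231) and Σ D·Y over m':
  (+0.4235+0.2714i)·(+0.0315+0.0652i)  (+0.4502+0.1319i)·(-0.2554-0.1602i)  (-0.2321+0.0000i)·(+0.4535+0.0000i)  (-0.4502+0.1319i)·(+0.2554-0.1602i)  (+0.4235-0.2714i)·(+0.0315-0.0652i)
Y_2^0(R⁻¹ n̂) = -0.301637-0.000000i

Re=-0.3016 Im=0.0000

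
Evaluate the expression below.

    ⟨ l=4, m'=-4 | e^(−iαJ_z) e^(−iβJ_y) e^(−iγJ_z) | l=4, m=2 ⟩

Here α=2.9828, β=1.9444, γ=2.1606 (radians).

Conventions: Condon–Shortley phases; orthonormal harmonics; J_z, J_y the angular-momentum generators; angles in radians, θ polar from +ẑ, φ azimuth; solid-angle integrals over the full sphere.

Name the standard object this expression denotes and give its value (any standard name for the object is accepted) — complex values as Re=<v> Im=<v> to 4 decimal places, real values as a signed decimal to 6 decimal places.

This is a Wigner D-matrix element — the rotation-matrix element ⟨l m'| R(α,β,γ) |l m⟩ in the angular-momentum basis.
First d^4_{-4,2}(β=1.9444), then the phase factors e^{-i(-4)α} and e^{-i(2)γ}:
With c≡cos(β/2)=0.563483 and s≡sin(β/2)=0.826127, N=[1·40320·720·2]^{1/2}=7619.763776
The bounds max(0,m−m')=6 and min(l+m,l−m')=6 give 1 term
  k=6: (−1)^0·7619.7638/(1440)·0.5635^2·0.8261^6 = +0.534101
d^4_{-4,2}(1.9444) = +0.534101
Phases: e^{-i·(-4)·2.9828}=+0.804970-0.593315i, e^{-i·(2)·2.1606}=-0.381288+0.924456i ⇒ D=+0.129022+0.518283i

Wigner D-matrix element, Re=0.1290 Im=0.5183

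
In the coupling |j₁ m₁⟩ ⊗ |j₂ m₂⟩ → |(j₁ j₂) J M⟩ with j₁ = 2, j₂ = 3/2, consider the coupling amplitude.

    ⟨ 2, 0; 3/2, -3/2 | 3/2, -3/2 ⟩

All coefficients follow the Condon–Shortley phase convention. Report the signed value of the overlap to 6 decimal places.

j₁+j₂−J=2  J+j₁−j₂=2  J−j₁+j₂=1  j₁+j₂+J+1=6
(j₁±m₁, j₂±m₂, J±M) = (2,2,0,3,0,3)
P² = 16/5
sum k=0..0:
  [0] +1/4 = 1/4
S = 1/4
C² = P²·S² = 1/5 ; C = +0.447214

+√(1/5) ≈ +0.447214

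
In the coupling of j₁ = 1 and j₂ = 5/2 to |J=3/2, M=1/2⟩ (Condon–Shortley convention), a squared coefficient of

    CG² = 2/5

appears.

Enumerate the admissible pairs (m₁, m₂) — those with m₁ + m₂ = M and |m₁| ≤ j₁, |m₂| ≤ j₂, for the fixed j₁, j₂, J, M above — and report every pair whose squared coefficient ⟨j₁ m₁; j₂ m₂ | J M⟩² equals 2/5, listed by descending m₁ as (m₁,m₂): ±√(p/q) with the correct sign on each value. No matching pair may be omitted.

(0,1/2): −√(2/5); (-1,3/2): +√(2/5)

Admissible pairs with m₁+m₂ = M = 1/2: (-1,3/2), (0,1/2), (1,-1/2)
  (m₁,m₂)=(1,-1/2): CG² = 1/5, CG = +√(1/5)
  (m₁,m₂)=(0,1/2): CG² = 2/5, CG = −√(2/5)   ← matches the target
  (m₁,m₂)=(-1,3/2): CG² = 2/5, CG = +√(2/5)   ← matches the target
Pairs with CG² = 2/5: (0,1/2): −√(2/5); (-1,3/2): +√(2/5)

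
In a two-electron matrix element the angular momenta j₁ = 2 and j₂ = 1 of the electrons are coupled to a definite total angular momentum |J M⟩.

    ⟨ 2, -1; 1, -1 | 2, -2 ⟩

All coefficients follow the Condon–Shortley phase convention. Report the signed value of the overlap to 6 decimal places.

√[5·1!3!1!/6! · 1!3!0!2!0!4!] = √(12)
  +(−1)^0/∏(0,1,3,0,0,1)! = 1/6  (running 1/6)
⟨..|..⟩ = √(12)·(1/6) = +0.577350

+0.577350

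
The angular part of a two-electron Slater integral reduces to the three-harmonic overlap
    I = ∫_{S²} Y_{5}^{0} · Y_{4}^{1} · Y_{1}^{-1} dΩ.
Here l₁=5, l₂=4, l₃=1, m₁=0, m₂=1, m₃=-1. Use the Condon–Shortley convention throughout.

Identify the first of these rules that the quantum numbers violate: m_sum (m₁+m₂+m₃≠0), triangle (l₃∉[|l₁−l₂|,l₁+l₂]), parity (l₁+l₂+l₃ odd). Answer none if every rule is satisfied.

none

azimuthal sum: 0 + 1 − 1 = 0  ✓
1 ≤ 1 ≤ 9 (triangle on l)  ✓
L = 5 + 4 + 1 = 10 (even)  ✓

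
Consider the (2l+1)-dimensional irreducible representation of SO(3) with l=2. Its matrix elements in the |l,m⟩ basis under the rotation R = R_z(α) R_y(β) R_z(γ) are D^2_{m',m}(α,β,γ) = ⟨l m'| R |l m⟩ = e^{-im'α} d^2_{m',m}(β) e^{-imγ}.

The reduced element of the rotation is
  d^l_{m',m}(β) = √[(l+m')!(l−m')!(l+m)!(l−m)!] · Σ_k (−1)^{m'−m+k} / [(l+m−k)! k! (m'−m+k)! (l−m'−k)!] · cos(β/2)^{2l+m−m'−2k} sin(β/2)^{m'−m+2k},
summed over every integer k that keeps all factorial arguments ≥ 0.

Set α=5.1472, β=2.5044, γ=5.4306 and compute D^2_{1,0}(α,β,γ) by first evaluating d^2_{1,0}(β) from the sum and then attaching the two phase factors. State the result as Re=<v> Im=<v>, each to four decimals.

D^2_{1,0}(5.1472,2.5044,5.4306) = e^{-i·1·5.1472}·d^2_{1,0}(2.5044)·e^{-i·0·5.4306}. Compute d first:
Half-angle: c=0.313234, s=0.949676. N=√(6·1·2·2)=4.898979
k∈{0,1} keeps every argument non-negative
  k=0: (−1)^1·4.8990/(2)·0.3132^3·0.9497^1 = -0.071492
  k=1: (−1)^2·4.8990/(2)·0.3132^1·0.9497^3 = +0.657159
d^2_{1,0}(2.5044) = -0.071492 +0.657159 = +0.585667
D = (+0.421239+0.906950i)·(+0.585667)·(+1.000000+0.000000i) = +0.246706+0.531171i

Re=0.2467 Im=0.5312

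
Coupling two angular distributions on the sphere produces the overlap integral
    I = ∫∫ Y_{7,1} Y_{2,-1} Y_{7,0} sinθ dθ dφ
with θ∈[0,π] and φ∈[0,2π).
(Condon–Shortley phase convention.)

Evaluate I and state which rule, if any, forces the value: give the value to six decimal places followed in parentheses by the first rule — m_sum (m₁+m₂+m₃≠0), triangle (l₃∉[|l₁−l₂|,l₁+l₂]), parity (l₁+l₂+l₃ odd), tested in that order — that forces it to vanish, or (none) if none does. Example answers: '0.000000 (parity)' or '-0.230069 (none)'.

Rules hold: Σm=0, L=16 even, 5≤7≤9.
N = 15·5·15 = 1125
Δ = 2!·12!·2!/17! = 1/185640
Racah Σ t=0..2: t=0:+1/2419200 t=1:−1/518400 t=2:+1/2419200 = -1/907200
⇒ 3j(7 2 7; 0 0 0)² = 56/3315, sgn +1
Racah Σ t=0..1: t=0:+1/1036800 t=1:−1/1209600 = 1/7257600
⇒ 3j(7 2 7; 1 -1 0)² = 1/2210, sgn -1
4πI² = N·(3j₀)²·(3jₘ)² = 420/48841
I = -1·√(0.00859933/4π) = -0.02615938
No selection rule forces the value: the integral is nonzero (none).

-0.026159 (none)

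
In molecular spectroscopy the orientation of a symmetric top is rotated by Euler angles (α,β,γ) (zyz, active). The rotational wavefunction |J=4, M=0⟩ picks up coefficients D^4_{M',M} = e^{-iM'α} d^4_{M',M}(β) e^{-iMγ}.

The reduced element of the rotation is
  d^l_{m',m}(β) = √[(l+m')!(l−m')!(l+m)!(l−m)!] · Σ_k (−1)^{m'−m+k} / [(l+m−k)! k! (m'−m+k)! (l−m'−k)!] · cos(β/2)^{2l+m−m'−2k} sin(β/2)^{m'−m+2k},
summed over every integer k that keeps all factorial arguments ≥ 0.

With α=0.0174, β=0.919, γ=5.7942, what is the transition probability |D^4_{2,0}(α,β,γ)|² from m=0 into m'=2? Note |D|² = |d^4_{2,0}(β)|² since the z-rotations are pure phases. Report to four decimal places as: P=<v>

Split into d^4_{2,0}(β=0.9190) × two z-phases.
Half-angle: c=0.896274, s=0.443500. N=√(720·2·24·24)=910.735966
k∈{0,1,2} keeps every argument non-negative
  k=0: (−1)^2·910.7360/(96)·0.8963^6·0.4435^2 = +0.967285
  k=1: (−1)^3·910.7360/(36)·0.8963^4·0.4435^4 = -0.631580
  k=2: (−1)^4·910.7360/(96)·0.8963^2·0.4435^6 = +0.057992
d^4_{2,0}(0.9190) = +0.967285 -0.631580 +0.057992 = +0.393696
|D^4_{2,0}|² = |d^4_{2,0}(β)|² = (+0.393696)² = 0.154997 (the z-rotation phases have unit modulus)

P=0.1550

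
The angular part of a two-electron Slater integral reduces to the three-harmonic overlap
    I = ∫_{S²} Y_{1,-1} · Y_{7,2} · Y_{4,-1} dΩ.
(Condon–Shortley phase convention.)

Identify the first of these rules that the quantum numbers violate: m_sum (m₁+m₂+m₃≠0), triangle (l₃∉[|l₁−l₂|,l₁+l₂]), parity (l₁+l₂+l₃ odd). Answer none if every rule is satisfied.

azimuthal sum: -1 + 2 − 1 = 0  ✓
l₃ must lie in [6,8]; have l₃=4  ✗
L = 1 + 7 + 4 = 12 (even)

triangle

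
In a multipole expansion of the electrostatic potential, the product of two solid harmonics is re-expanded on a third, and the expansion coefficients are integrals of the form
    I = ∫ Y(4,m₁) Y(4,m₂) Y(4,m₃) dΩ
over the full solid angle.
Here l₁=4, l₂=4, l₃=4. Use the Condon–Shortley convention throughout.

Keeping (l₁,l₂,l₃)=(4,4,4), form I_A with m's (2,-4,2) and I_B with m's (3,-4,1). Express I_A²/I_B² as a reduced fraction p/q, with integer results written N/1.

9/7

l's match ⇒ only the (l;m) 3-j factors differ between A and B.
A: triangle coeff Δ(4,4,4) = 1/450450; Σ_t [0,0]: t=0:+1/2304 = 1/2304; (3j)²=5/143 [(4 4 4; 2 -4 2)], sign=+1
B: triangle coeff Δ(4,4,4) = 1/450450; Σ_t [0,0]: t=0:+1/3456 = 1/3456; (3j)²=35/1287 [(4 4 4; 3 -4 1)], sign=-1
I_A²/I_B² = (5/143)/(35/1287) = 9/7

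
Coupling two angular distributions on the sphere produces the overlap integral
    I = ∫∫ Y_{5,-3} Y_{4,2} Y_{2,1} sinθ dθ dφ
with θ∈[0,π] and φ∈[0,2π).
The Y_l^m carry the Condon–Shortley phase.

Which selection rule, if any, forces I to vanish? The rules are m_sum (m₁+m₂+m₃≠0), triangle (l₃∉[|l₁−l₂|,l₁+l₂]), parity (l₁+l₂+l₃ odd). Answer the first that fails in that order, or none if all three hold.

parity

Σmᵢ = 0  ✓
l₃∈[|l₁−l₂|,l₁+l₂]=[1,9], have l₃=2  ✓
Σlᵢ = 11 ⇒ odd  ✗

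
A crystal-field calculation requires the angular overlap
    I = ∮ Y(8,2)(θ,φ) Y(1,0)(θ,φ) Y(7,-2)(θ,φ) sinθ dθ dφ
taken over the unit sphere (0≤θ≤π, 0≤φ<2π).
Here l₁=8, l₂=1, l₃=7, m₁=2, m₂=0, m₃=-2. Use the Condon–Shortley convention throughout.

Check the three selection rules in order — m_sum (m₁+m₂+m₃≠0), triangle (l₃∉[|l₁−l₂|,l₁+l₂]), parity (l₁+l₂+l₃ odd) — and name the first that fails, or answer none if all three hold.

m₁+m₂+m₃ = 2 + 0 − 2 = 0  ✓
triangle: |8−1|=7 ≤ l₃=7 ≤ 8+1=9  ✓
parity: l₁+l₂+l₃ = 16 is even  ✓

none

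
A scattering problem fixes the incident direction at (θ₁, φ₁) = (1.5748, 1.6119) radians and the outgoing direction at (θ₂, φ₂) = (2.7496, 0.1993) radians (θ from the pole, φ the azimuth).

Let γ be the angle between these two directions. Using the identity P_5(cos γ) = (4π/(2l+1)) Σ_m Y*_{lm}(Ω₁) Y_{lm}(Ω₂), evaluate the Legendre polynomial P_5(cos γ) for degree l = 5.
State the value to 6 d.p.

Summing Y*_{l m}(θ₁,φ₁)·Y_{l m}(θ₂,φ₂) over m ∈ [−5, 5]; prefactor 4π/(2·5+1) = 1.142397:
  [-5]  conj(Y_{5,-5})(Ω₁) = (-0.094714, 0.454346) ; Y_{5,-5}(Ω₂) = (0.002052, -0.003171) ; Δ = (0.001246, 0.001233)
  [-4]  conj(Y_{5,-4})(Ω₁) = (-0.005797, -0.000962) ; Y_{5,-4}(Ω₂) = (-0.020187, 0.020669) ; Δ = (0.000137, -0.000100)
  [-3]  conj(Y_{5,-3})(Ω₁) = (-0.042543, 0.343259) ; Y_{5,-3}(Ω₂) = (0.106598, -0.072600) ; Δ = (0.020385, 0.039679)
  [-2]  conj(Y_{5,-2})(Ω₁) = (-0.006762, -0.000557) ; Y_{5,-2}(Ω₂) = (-0.329094, 0.138596) ; Δ = (0.002303, -0.000754)
  [-1]  conj(Y_{5,-1})(Ω₁) = (-0.013158, 0.319937) ; Y_{5,-1}(Ω₂) = (0.523013, -0.105639) ; Δ = (0.026916, 0.168721)
  [+0]  conj(Y_{5,0})(Ω₁) = (-0.007023, -0.000000) ; Y_{5,0}(Ω₂) = (-0.126333, 0.000000) ; Δ = (0.000887, 0.000000)
  [+1]  conj(Y_{5,1})(Ω₁) = (0.013158, 0.319937) ; Y_{5,1}(Ω₂) = (-0.523013, -0.105639) ; Δ = (0.026916, -0.168721)
  [+2]  conj(Y_{5,2})(Ω₁) = (-0.006762, 0.000557) ; Y_{5,2}(Ω₂) = (-0.329094, -0.138596) ; Δ = (0.002303, 0.000754)
  [+3]  conj(Y_{5,3})(Ω₁) = (0.042543, 0.343259) ; Y_{5,3}(Ω₂) = (-0.106598, -0.072600) ; Δ = (0.020385, -0.039679)
  [+4]  conj(Y_{5,4})(Ω₁) = (-0.005797, 0.000962) ; Y_{5,4}(Ω₂) = (-0.020187, -0.020669) ; Δ = (0.000137, 0.000100)
  [+5]  conj(Y_{5,5})(Ω₁) = (0.094714, 0.454346) ; Y_{5,5}(Ω₂) = (-0.002052, -0.003171) ; Δ = (0.001246, -0.001233)
Σ over m = (0.102862, -0.000000); ×(4π/11) → (0.117509, -0.000000). Real part: 0.117509

0.117509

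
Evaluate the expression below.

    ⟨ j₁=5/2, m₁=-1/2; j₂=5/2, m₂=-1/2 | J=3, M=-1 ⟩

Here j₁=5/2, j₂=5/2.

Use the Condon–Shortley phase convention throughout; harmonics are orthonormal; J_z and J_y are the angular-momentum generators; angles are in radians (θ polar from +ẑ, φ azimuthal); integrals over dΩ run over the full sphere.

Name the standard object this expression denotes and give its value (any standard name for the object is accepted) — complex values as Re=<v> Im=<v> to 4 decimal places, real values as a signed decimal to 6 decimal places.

This is a Clebsch–Gordan (vector-coupling) coefficient.
√[7·2!3!3!/9! · 2!3!2!3!2!4!] = √(48/5)
  +(−1)^0/∏(0,2,3,2,0,1)! = 1/24  (running 1/24)
  +(−1)^1/∏(1,1,2,1,1,2)! = -1/4  (running -5/24)
  +(−1)^2/∏(2,0,1,0,2,3)! = 1/24  (running -1/6)
⟨..|..⟩ = √(48/5)·(-1/6) = -0.516398

Clebsch–Gordan coefficient, −√(4/15) ≈ -0.516398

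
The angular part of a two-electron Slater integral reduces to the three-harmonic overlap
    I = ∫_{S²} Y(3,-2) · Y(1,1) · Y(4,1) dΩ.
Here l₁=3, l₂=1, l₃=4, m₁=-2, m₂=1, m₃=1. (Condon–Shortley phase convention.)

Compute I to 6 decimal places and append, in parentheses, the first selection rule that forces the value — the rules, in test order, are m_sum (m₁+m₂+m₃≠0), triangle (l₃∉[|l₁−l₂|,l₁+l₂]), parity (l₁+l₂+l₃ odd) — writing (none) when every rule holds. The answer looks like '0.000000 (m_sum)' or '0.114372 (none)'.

Rules hold: Σm=0, L=8 even, 2≤4≤4.
N = 7·3·9 = 189
Δ = 0!·6!·2!/9! = 1/252
Racah Σ t=0..0: t=0:+1/36 = 1/36
⇒ 3j(3 1 4; 0 0 0)² = 4/63, sgn +1
Racah Σ t=0..0: t=0:+1/240 = 1/240
⇒ 3j(3 1 4; -2 1 1)² = 1/84, sgn -1
4πI² = N·(3j₀)²·(3jₘ)² = 1/7
I = -1·√(0.142857/4π) = -0.10662181
No selection rule forces the value: the integral is nonzero (none).

-0.106622 (none)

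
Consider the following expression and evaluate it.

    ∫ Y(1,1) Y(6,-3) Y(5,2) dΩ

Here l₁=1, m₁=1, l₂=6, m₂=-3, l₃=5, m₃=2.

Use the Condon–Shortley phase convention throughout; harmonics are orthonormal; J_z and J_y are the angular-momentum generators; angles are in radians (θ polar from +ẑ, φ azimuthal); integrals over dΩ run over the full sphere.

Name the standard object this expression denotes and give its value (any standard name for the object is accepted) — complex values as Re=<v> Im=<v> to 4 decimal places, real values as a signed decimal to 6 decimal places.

This is a Gaunt coefficient — the integral of a triple product of spherical harmonics over the sphere.
m-sum 0 ✓  L=12 even ✓  5≤5≤7 ✓
Π(2lᵢ+1) = 3×13×11 = 429
triangle coeff Δ(1,6,5) = 1/858
Σ_t [1,1]: t=1:−1/14400 = -1/14400
(3j)²=6/143 [(1 6 5; 0 0 0)], sign=+1
Σ_t [0,0]: t=0:+1/60480 = 1/60480
(3j)²=6/143 [(1 6 5; 1 -3 2)], sign=-1
⇒ 4πI² = 108/143
I = (-1)√(108/143/(4π)) = -0.24515397

Gaunt coefficient, -0.245154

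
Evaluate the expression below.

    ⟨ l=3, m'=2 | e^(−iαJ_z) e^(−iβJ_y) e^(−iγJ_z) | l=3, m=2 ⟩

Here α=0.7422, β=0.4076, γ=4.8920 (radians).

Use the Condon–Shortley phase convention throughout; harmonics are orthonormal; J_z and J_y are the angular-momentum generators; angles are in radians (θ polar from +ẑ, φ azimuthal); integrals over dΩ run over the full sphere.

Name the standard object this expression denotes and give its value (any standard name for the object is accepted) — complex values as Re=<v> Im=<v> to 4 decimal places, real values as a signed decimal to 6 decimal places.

This is a Wigner D-matrix element — the rotation-matrix element ⟨l m'| R(α,β,γ) |l m⟩ in the angular-momentum basis.
First d^3_{2,2}(β=0.4076), then the phase factors e^{-i(2)α} and e^{-i(2)γ}:
With c≡cos(β/2)=0.979305 and s≡sin(β/2)=0.202392, N=[120·1·120·1]^{1/2}=120.000000
k∈{0,1} keeps every argument non-negative
  k=0: (−1)^0·120.0000/(120)·0.9793^6·0.2024^0 = +0.882077
  k=1: (−1)^1·120.0000/(24)·0.9793^4·0.2024^2 = -0.188377
d^3_{2,2}(0.4076) = +0.882077 -0.188377 = +0.693700
Attach z-rotation phases: D = e^{-i(2)(0.7422)}·(+0.693700)·e^{-i(2)(4.8920)} = +0.186920+0.668042i

Wigner D-matrix element, Re=0.1869 Im=0.6680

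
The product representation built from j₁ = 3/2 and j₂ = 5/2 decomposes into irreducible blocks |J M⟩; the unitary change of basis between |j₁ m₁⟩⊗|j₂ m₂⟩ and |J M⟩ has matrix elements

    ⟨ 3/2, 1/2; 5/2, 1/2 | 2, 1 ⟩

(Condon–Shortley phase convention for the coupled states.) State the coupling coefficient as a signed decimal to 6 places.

-0.545545

√[5·2!1!3!/7! · 2!1!3!2!3!1!] = √(12/7)
  +(−1)^0/∏(0,2,1,3,0,0)! = 1/12  (running 1/12)
  +(−1)^1/∏(1,1,0,2,1,1)! = -1/2  (running -5/12)
⟨..|..⟩ = √(12/7)·(-5/12) = -0.545545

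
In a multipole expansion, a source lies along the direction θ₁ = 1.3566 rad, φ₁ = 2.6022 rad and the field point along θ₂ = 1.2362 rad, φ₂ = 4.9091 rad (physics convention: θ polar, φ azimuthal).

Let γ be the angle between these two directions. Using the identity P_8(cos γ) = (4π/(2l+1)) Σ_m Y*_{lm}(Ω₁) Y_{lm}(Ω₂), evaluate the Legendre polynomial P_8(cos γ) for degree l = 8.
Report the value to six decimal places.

Term-by-term m-sum for l=8 (normalisation 4π/17 = 0.739198):
  term(m=-8) = +0.129154+0.053748i   from Y*(Ω₁)=-0.165740+0.395041i, Y(Ω₂)=-0.000944-0.326543i
  term(m=-7) = -0.153131+0.072154i   from Y*(Ω₁)=+0.300290-0.220863i, Y(Ω₂)=-0.445614-0.087467i
  term(m=-6) = -0.005081+0.016674i   from Y*(Ω₁)=+0.105119-0.009991i, Y(Ω₂)=-0.062842+0.152650i
  term(m=-5) = +0.050930+0.085172i   from Y*(Ω₁)=-0.322809-0.153802i, Y(Ω₂)=-0.231035-0.153769i
  term(m=-4) = -0.003589-0.000717i   from Y*(Ω₁)=+0.007181+0.010800i, Y(Ω₂)=-0.199231+0.199808i
  term(m=-3) = +0.041643-0.030844i   from Y*(Ω₁)=+0.015629+0.329601i, Y(Ω₂)=-0.087393-0.130486i
  term(m=-2) = -0.001991+0.020127i   from Y*(Ω₁)=+0.030885-0.057624i, Y(Ω₂)=-0.285724+0.118593i
  term(m=-1) = -0.021282-0.023491i   from Y*(Ω₁)=+0.269080-0.161073i, Y(Ω₂)=-0.019754-0.099125i
  term(m=+0) = +0.025236+0.000000i   from Y*(Ω₁)=-0.080544-0.000000i, Y(Ω₂)=-0.313314+0.000000i
  term(m=+1) = -0.021282+0.023491i   from Y*(Ω₁)=-0.269080-0.161073i, Y(Ω₂)=+0.019754-0.099125i
  term(m=+2) = -0.001991-0.020127i   from Y*(Ω₁)=+0.030885+0.057624i, Y(Ω₂)=-0.285724-0.118593i
  term(m=+3) = +0.041643+0.030844i   from Y*(Ω₁)=-0.015629+0.329601i, Y(Ω₂)=+0.087393-0.130486i
  term(m=+4) = -0.003589+0.000717i   from Y*(Ω₁)=+0.007181-0.010800i, Y(Ω₂)=-0.199231-0.199808i
  term(m=+5) = +0.050930-0.085172i   from Y*(Ω₁)=+0.322809-0.153802i, Y(Ω₂)=+0.231035-0.153769i
  term(m=+6) = -0.005081-0.016674i   from Y*(Ω₁)=+0.105119+0.009991i, Y(Ω₂)=-0.062842-0.152650i
  term(m=+7) = -0.153131-0.072154i   from Y*(Ω₁)=-0.300290-0.220863i, Y(Ω₂)=+0.445614-0.087467i
  term(m=+8) = +0.129154-0.053748i   from Y*(Ω₁)=-0.165740-0.395041i, Y(Ω₂)=-0.000944+0.326543i
Total Σ_m = +0.098543-0.000000i. Multiply by 0.739198: +0.072843-0.000000i. P_8(cos γ) = 0.072843

0.072843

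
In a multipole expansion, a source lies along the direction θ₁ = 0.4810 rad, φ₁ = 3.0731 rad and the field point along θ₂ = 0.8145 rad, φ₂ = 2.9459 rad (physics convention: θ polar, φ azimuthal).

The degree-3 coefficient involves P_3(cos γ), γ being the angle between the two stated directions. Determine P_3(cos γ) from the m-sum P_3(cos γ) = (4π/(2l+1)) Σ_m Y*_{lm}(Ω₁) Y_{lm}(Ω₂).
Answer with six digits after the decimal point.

0.677689

Expand P_3 via completeness: Σ_{m} conj(Y_{3,m}) at Ω₁ times Y_{3,m} at Ω₂ —
  [-3]  conj(Y_{3,-3})(Ω₁) = -0.04045 + 0.00843j ; Y_{3,-3}(Ω₂) = -0.13368 - 0.08894j ; Δ = 0.00616 + 0.00247j
  [-2]  conj(Y_{3,-2})(Ω₁) = 0.19213 - 0.02648j ; Y_{3,-2}(Ω₂) = 0.34300 + 0.14155j ; Δ = 0.06965 + 0.01811j
  [-1]  conj(Y_{3,-1})(Ω₁) = -0.43703 + 0.02998j ; Y_{3,-1}(Ω₂) = -0.31235 - 0.06192j ; Δ = 0.13836 + 0.01770j
  [+0]  conj(Y_{3,0})(Ω₁) = 0.30758 + 0.00000j ; Y_{3,0}(Ω₂) = -0.16528 + 0.00000j ; Δ = -0.05084 + 0.00000j
  [+1]  conj(Y_{3,1})(Ω₁) = 0.43703 + 0.02998j ; Y_{3,1}(Ω₂) = 0.31235 - 0.06192j ; Δ = 0.13836 - 0.01770j
  [+2]  conj(Y_{3,2})(Ω₁) = 0.19213 + 0.02648j ; Y_{3,2}(Ω₂) = 0.34300 - 0.14155j ; Δ = 0.06965 - 0.01811j
  [+3]  conj(Y_{3,3})(Ω₁) = 0.04045 + 0.00843j ; Y_{3,3}(Ω₂) = 0.13368 - 0.08894j ; Δ = 0.00616 - 0.00247j
Total Σ_m = 0.37750 + 0.00000j. Multiply by 1.795196: 0.67769 + 0.00000j. P_3(cos γ) = 0.677689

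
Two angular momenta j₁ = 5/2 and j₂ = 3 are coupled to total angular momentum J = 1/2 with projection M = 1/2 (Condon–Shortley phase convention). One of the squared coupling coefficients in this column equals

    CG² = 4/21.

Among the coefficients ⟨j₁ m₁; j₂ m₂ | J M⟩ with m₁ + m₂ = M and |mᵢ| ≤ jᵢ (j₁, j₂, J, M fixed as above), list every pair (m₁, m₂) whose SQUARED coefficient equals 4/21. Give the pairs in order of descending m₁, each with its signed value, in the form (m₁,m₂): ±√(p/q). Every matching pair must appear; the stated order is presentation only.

Admissible pairs with m₁+m₂ = M = 1/2: (-5/2,3), (-3/2,2), (-1/2,1), (1/2,0), (3/2,-1), (5/2,-2)
  (m₁,m₂)=(5/2,-2): CG² = 1/21, CG = +√(1/21)
  (m₁,m₂)=(3/2,-1): CG² = 2/21, CG = −√(2/21)
  (m₁,m₂)=(1/2,0): CG² = 1/7, CG = +√(1/7)
  (m₁,m₂)=(-1/2,1): CG² = 4/21, CG = −√(4/21)   ← matches the target
  (m₁,m₂)=(-3/2,2): CG² = 5/21, CG = +√(5/21)
  (m₁,m₂)=(-5/2,3): CG² = 2/7, CG = −√(2/7)
Pairs with CG² = 4/21: (-1/2,1): −√(4/21)

(-1/2,1): −√(4/21)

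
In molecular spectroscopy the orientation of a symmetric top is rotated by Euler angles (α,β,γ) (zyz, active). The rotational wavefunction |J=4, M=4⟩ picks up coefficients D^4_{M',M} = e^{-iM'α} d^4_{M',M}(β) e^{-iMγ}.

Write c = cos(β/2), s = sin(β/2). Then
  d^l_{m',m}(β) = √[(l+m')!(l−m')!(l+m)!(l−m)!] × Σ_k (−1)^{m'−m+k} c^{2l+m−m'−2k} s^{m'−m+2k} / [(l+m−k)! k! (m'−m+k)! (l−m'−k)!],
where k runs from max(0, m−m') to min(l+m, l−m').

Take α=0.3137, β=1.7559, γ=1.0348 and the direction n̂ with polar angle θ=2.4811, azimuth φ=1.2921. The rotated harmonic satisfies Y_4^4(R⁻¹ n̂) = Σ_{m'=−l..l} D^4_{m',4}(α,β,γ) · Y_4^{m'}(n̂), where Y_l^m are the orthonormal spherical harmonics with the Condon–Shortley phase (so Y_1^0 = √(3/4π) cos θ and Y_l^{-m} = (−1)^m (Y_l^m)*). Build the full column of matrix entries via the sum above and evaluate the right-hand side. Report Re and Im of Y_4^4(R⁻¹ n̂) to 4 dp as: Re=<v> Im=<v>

Need the full column D^4_{m',4} for m'=−4..4 at α=0.3137, β=1.7559, γ=1.0348.
cos(β/2)=0.638730, sin(β/2)=0.769431
d^4_{-4,4}: single k=8 term ⇒ +0.122845;  D = -0.118804-0.031248i
d^4_{-3,4}: single k=7 term ⇒ +0.288437;  D = -0.287976+0.016290i
d^4_{-2,4}: single k=6 term ⇒ +0.447952;  D = -0.417605+0.162073i
d^4_{-1,4}: single k=5 term ⇒ +0.525889;  D = -0.407622+0.332271i
d^4_{0,4}: single k=4 term ⇒ +0.488086;  D = -0.264696+0.410078i
d^4_{1,4}: single k=3 term ⇒ +0.362401;  D = -0.092987+0.350268i
d^4_{2,4}: single k=2 term ⇒ +0.212727;  D = +0.011526+0.212414i
d^4_{3,4}: single k=1 term ⇒ +0.094392;  D = +0.033950+0.088075i
d^4_{4,4}: single k=0 term ⇒ +0.027704;  D = +0.017455+0.021514i
Y_4^{m'}(θ=2.4811,φ=1.2921) and Σ D·Y over m':
  (-0.1188-0.0312i)·(+0.0276+0.0563i)  (-0.2880+0.0163i)·(+0.1694-0.1530i)  (-0.4176+0.1621i)·(-0.3596-0.2241i)  (-0.4076+0.3323i)·(-0.0861+0.3008i)  (-0.2647+0.4101i)·(-0.2218+0.0000i)  (-0.0930+0.3503i)·(+0.0861+0.3008i)  (+0.0115+0.2124i)·(-0.3596+0.2241i)  (+0.0339+0.0881i)·(-0.1694-0.1530i)  (+0.0175+0.0215i)·(+0.0276-0.0563i)
Y_4^4(R⁻¹ n̂) = -0.023177-0.259737i

Re=-0.0232 Im=-0.2597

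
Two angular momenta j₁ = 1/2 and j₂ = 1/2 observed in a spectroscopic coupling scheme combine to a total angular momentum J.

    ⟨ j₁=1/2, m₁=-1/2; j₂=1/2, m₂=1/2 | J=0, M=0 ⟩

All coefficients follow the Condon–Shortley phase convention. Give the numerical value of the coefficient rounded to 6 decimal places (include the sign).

triangle: 1!*0!*0!/2! = 1/2
(j±m)!: 0!*1!*1!*0!*0!*0! = 1
prefactor² = (2J+1)*Δ*N² = 1/2
  k=1: −1/(1!*0!*0!*0!*0!*0!) = -1
Σ = -1  ⇒  CG² = 1/2*(-1)² = 1/2
CG = −√(1/2) = -0.707107

-0.707107  (= −√(1/2))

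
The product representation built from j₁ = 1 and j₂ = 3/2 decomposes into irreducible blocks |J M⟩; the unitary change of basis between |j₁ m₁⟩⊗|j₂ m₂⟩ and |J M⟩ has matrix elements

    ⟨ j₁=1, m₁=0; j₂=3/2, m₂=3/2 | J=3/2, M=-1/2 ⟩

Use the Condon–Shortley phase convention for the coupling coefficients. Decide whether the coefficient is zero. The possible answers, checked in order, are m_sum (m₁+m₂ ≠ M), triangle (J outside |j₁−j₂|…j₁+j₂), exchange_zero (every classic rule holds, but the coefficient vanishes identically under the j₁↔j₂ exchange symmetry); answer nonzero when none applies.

m-sum: m₁+m₂ = 0+3/2 = 3/2, M = -1/2  ✗ ⇒ coefficient is 0

m_sum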